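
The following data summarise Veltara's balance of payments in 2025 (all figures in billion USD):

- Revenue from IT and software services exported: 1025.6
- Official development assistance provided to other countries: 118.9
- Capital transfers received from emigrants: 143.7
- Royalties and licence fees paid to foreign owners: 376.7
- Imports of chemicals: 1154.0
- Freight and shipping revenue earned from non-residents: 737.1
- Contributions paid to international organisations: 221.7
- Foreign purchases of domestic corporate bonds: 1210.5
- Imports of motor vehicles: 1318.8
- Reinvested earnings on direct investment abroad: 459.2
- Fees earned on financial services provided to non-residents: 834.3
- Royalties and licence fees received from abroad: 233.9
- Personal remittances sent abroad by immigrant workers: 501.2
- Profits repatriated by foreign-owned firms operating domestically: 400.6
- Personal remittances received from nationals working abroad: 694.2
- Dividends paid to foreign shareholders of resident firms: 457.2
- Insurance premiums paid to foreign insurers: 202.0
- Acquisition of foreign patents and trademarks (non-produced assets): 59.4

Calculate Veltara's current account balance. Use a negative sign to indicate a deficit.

-766.8

Goods: -1154.0 - 1318.8 = -2472.8
Services: 737.1 + 1025.6 + 233.9 - 376.7 + 834.3 - 202.0 = 2252.2
Primary income: -457.2 + 459.2 - 400.6 = -398.6
Secondary income: -118.9 - 221.7 - 501.2 + 694.2 = -147.6
Current account = (-2472.8) + 2252.2 + (-398.6) + (-147.6) = -766.8
(Excluded from the current account — capital account: capital transfers received from emigrants 143.7, acquisition of foreign patents and trademarks (non-produced assets) 59.4; financial account: foreign purchases of domestic corporate bonds 1210.5.)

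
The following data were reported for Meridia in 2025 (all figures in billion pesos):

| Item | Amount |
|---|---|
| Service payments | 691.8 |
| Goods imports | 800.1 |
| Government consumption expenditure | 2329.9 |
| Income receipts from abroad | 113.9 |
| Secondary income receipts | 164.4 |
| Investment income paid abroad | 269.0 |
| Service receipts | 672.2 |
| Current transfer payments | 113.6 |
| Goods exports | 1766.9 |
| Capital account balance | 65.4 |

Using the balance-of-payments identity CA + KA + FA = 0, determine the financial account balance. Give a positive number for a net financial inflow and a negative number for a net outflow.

Goods balance = 1766.9 - 800.1 = 966.8
Services balance = 672.2 - 691.8 = -19.6
Trade balance (goods + services) = 966.8 + (-19.6) = 947.2
Net primary income = 113.9 - 269.0 = -155.1
Net secondary income = 164.4 - 113.6 = 50.8
Current account = 947.2 + (-155.1) + 50.8 = 842.9
Financial account = -(842.9 + 65.4) = -908.3

-908.3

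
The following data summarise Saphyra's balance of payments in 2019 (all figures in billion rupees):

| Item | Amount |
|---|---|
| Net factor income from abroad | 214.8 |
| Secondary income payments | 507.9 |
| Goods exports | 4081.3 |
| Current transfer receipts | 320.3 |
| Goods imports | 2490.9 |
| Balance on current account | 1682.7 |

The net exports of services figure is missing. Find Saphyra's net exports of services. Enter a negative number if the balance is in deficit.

Current account = goods balance + services balance + net primary income + net secondary income
Sum of the known components = 1617.6
Net exports of services = CA - (known components) = 1682.7 - 1617.6 = 65.1

65.1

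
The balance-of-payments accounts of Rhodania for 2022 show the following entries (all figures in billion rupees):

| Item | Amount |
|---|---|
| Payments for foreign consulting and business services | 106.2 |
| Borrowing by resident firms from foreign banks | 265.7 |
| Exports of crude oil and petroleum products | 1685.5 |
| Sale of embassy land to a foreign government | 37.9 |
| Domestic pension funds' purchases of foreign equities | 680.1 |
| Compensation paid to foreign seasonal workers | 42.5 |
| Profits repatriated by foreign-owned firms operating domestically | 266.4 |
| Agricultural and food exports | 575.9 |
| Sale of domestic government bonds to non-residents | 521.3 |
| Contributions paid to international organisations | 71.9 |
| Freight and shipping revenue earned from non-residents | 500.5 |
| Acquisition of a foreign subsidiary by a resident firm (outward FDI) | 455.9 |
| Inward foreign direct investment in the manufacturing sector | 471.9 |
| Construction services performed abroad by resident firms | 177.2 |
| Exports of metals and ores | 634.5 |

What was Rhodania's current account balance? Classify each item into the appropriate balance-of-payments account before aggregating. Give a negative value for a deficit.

3086.6

Goods: 1685.5 + 634.5 + 575.9 = 2895.9
Services: 500.5 - 106.2 + 177.2 = 571.5
Primary income: -42.5 - 266.4 = -308.9
Secondary income: -71.9
Current account = 2895.9 + 571.5 + (-308.9) + (-71.9) = 3086.6
(Excluded from the current account — financial account: borrowing by resident firms from foreign banks 265.7, domestic pension funds' purchases of foreign equities 680.1, sale of domestic government bonds to non-residents 521.3, acquisition of a foreign subsidiary by a resident firm (outward FDI) 455.9, inward foreign direct investment in the manufacturing sector 471.9; capital account: sale of embassy land to a foreign government 37.9.)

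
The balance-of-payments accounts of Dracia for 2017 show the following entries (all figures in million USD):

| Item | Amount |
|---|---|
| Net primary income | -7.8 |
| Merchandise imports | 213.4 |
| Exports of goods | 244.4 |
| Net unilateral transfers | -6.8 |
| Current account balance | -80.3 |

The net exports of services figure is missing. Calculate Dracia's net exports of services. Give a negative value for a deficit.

Current account = goods balance + services balance + net primary income + net secondary income
Sum of the known components = 16.4
Net exports of services = CA - (known components) = -80.3 - 16.4 = -96.7

-96.7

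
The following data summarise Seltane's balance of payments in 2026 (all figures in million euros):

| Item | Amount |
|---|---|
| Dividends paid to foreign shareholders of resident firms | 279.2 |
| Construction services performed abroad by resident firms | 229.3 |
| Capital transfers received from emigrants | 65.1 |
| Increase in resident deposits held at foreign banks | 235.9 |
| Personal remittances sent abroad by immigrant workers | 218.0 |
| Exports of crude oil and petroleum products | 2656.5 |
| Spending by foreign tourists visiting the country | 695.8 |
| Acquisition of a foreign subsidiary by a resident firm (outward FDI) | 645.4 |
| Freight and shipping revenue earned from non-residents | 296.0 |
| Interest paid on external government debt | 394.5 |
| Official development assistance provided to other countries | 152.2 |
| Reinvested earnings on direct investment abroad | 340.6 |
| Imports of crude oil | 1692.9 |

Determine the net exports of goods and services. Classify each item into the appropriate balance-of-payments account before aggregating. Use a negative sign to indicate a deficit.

2184.7

Goods: 2656.5 - 1692.9 = 963.6
Services: 695.8 + 296.0 + 229.3 = 1221.1
Trade balance = 963.6 + 1221.1 = 2184.7
(Excluded from the trade balance — primary income: dividends paid to foreign shareholders of resident firms 279.2, interest paid on external government debt 394.5, reinvested earnings on direct investment abroad 340.6; capital account: capital transfers received from emigrants 65.1; financial account: increase in resident deposits held at foreign banks 235.9, acquisition of a foreign subsidiary by a resident firm (outward FDI) 645.4; secondary income: personal remittances sent abroad by immigrant workers 218.0, official development assistance provided to other countries 152.2.)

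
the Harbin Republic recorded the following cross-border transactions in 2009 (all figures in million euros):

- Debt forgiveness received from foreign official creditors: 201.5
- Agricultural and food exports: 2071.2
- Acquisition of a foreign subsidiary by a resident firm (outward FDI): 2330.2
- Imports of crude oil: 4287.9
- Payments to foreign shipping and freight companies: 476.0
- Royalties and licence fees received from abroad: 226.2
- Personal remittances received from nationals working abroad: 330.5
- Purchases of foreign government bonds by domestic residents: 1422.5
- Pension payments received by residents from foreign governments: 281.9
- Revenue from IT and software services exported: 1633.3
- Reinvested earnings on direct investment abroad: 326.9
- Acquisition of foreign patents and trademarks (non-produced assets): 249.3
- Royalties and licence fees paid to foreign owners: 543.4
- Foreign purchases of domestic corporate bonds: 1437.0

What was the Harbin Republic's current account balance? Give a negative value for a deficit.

Goods: 2071.2 - 4287.9 = -2216.7
Services: -476.0 - 543.4 + 1633.3 + 226.2 = 840.1
Primary income: 326.9
Secondary income: 330.5 + 281.9 = 612.4
Current account = (-2216.7) + 840.1 + 326.9 + 612.4 = -437.3
(Excluded from the current account — capital account: debt forgiveness received from foreign official creditors 201.5, acquisition of foreign patents and trademarks (non-produced assets) 249.3; financial account: acquisition of a foreign subsidiary by a resident firm (outward FDI) 2330.2, purchases of foreign government bonds by domestic residents 1422.5, foreign purchases of domestic corporate bonds 1437.0.)

-437.3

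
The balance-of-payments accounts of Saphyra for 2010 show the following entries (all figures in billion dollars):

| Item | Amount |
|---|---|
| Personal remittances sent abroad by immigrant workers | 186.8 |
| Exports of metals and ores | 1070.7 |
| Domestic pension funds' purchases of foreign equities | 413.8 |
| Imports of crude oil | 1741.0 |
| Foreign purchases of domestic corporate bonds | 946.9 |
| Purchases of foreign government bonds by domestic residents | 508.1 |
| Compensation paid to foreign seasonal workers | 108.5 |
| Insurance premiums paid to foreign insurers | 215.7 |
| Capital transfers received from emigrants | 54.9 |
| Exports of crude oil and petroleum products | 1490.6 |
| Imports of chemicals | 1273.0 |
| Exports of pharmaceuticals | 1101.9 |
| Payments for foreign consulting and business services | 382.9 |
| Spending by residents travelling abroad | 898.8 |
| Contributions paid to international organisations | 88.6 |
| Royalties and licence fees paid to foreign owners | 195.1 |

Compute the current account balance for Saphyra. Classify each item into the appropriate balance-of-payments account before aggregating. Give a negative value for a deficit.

-1427.2

Goods: 1490.6 - 1273.0 + 1070.7 - 1741.0 + 1101.9 = 649.2
Services: -898.8 - 215.7 - 195.1 - 382.9 = -1692.5
Primary income: -108.5
Secondary income: -88.6 - 186.8 = -275.4
Current account = 649.2 + (-1692.5) + (-108.5) + (-275.4) = -1427.2
(Excluded from the current account — financial account: domestic pension funds' purchases of foreign equities 413.8, foreign purchases of domestic corporate bonds 946.9, purchases of foreign government bonds by domestic residents 508.1; capital account: capital transfers received from emigrants 54.9.)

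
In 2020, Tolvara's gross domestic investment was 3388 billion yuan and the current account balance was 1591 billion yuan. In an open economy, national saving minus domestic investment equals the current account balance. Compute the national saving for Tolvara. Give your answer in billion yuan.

4979

S = I + CA = 3388 + 1591 = 4979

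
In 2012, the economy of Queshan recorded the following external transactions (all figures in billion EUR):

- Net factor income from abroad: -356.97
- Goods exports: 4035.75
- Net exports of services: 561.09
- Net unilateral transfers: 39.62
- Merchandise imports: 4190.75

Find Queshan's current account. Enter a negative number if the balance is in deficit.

88.74

Goods balance = 4035.75 - 4190.75 = -155.00
Services balance = 561.09
Trade balance (goods + services) = -155.00 + 561.09 = 406.09
Net primary income = -356.97
Net secondary income = 39.62
Current account = 406.09 + (-356.97) + 39.62 = 88.74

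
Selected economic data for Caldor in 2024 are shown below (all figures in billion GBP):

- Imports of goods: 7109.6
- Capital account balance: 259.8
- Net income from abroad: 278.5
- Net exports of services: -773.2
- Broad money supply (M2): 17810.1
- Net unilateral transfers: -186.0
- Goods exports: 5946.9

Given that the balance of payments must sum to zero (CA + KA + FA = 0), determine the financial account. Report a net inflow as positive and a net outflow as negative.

Goods balance = 5946.9 - 7109.6 = -1162.7
Services balance = -773.2
Trade balance (goods + services) = -1162.7 + (-773.2) = -1935.9
Net primary income = 278.5
Net secondary income = -186.0
Current account = -1935.9 + 278.5 + (-186.0) = -1843.4
Financial account = -(-1843.4 + 259.8) = 1583.6

1583.6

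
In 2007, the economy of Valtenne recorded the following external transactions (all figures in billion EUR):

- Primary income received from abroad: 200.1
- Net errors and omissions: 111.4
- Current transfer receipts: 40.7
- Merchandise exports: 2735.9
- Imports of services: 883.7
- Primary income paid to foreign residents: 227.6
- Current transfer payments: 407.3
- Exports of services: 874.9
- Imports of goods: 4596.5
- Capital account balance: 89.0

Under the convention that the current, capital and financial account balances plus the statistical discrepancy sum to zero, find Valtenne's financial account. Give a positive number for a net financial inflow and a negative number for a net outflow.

2063.1

Goods balance = 2735.9 - 4596.5 = -1860.6
Services balance = 874.9 - 883.7 = -8.8
Trade balance (goods + services) = -1860.6 + (-8.8) = -1869.4
Net primary income = 200.1 - 227.6 = -27.5
Net secondary income = 40.7 - 407.3 = -366.6
Current account = -1869.4 + (-27.5) + (-366.6) = -2263.5
Financial account = -(-2263.5 + 89.0 + 111.4) = 2063.1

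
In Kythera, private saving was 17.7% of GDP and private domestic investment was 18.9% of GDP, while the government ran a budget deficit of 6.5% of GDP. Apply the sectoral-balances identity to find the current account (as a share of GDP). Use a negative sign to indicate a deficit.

By the sectoral-balances identity, CA = (S_private - I) + (T - G).
Private balance = 17.7 - 18.9 = -1.2
Government balance (T - G) = -6.5
CA = -1.2 + (-6.5) = -7.7

-7.7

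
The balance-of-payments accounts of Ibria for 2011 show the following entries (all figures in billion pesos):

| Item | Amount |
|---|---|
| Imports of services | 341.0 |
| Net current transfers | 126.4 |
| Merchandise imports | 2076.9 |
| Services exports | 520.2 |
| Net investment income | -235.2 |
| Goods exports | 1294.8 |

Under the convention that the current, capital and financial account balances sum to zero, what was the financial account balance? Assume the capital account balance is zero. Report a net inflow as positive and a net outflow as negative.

711.7

Goods balance = 1294.8 - 2076.9 = -782.1
Services balance = 520.2 - 341.0 = 179.2
Trade balance (goods + services) = -782.1 + 179.2 = -602.9
Net primary income = -235.2
Net secondary income = 126.4
Current account = -602.9 + (-235.2) + 126.4 = -711.7
Financial account = -(-711.7) = 711.7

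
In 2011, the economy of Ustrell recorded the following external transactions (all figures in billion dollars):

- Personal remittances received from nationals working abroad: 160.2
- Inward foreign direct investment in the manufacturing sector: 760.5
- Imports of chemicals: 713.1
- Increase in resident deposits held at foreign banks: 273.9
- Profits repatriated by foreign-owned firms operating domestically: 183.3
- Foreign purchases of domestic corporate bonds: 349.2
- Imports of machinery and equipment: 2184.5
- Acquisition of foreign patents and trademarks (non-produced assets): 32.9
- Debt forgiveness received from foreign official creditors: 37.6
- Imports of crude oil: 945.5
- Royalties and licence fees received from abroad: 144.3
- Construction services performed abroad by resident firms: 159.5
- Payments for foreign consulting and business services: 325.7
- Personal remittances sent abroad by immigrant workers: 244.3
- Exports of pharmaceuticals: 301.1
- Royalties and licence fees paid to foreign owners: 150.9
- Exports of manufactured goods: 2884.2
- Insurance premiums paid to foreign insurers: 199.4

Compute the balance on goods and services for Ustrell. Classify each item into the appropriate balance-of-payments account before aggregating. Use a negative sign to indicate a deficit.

-1030.0

Goods: 301.1 - 945.5 - 713.1 - 2184.5 + 2884.2 = -657.8
Services: -150.9 + 159.5 - 199.4 + 144.3 - 325.7 = -372.2
Trade balance = -657.8 + (-372.2) = -1030.0
(Excluded from the trade balance — secondary income: personal remittances received from nationals working abroad 160.2, personal remittances sent abroad by immigrant workers 244.3; financial account: inward foreign direct investment in the manufacturing sector 760.5, increase in resident deposits held at foreign banks 273.9, foreign purchases of domestic corporate bonds 349.2; primary income: profits repatriated by foreign-owned firms operating domestically 183.3; capital account: acquisition of foreign patents and trademarks (non-produced assets) 32.9, debt forgiveness received from foreign official creditors 37.6.)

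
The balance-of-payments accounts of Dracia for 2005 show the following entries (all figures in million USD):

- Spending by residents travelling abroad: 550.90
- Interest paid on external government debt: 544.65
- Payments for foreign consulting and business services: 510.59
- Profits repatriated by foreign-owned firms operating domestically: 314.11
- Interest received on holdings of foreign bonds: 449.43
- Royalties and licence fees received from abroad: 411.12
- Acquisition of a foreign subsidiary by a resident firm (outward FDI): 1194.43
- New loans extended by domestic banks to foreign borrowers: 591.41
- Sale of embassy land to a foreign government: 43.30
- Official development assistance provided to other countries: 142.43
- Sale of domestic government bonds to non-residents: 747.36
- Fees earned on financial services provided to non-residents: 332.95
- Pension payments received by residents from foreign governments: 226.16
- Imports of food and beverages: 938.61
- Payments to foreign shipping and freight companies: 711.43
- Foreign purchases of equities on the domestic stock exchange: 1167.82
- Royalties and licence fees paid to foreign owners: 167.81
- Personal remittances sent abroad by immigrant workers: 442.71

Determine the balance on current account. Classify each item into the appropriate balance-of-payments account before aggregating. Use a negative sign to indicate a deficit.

Goods: -938.61
Services: 332.95 + 411.12 - 711.43 - 550.90 - 510.59 - 167.81 = -1196.66
Primary income: -314.11 + 449.43 - 544.65 = -409.33
Secondary income: 226.16 - 142.43 - 442.71 = -358.98
Current account = (-938.61) + (-1196.66) + (-409.33) + (-358.98) = -2903.58
(Excluded from the current account — financial account: acquisition of a foreign subsidiary by a resident firm (outward FDI) 1194.43, new loans extended by domestic banks to foreign borrowers 591.41, sale of domestic government bonds to non-residents 747.36, foreign purchases of equities on the domestic stock exchange 1167.82; capital account: sale of embassy land to a foreign government 43.30.)

-2903.58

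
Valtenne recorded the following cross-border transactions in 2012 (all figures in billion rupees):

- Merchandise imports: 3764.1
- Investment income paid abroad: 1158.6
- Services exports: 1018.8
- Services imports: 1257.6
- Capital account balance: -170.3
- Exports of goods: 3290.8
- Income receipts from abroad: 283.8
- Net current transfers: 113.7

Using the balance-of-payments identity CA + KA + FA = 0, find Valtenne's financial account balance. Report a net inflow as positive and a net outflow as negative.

Goods balance = 3290.8 - 3764.1 = -473.3
Services balance = 1018.8 - 1257.6 = -238.8
Trade balance (goods + services) = -473.3 + (-238.8) = -712.1
Net primary income = 283.8 - 1158.6 = -874.8
Net secondary income = 113.7
Current account = -712.1 + (-874.8) + 113.7 = -1473.2
Financial account = -(-1473.2 + (-170.3)) = 1643.5

1643.5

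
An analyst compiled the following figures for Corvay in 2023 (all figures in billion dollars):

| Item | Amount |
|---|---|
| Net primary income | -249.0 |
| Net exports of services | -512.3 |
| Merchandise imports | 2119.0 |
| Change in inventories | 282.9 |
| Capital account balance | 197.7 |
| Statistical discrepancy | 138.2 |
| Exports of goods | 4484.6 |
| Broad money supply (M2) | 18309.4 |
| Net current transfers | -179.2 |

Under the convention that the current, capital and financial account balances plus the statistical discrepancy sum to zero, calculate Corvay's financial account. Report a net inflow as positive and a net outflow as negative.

Goods balance = 4484.6 - 2119.0 = 2365.6
Services balance = -512.3
Trade balance (goods + services) = 2365.6 + (-512.3) = 1853.3
Net primary income = -249.0
Net secondary income = -179.2
Current account = 1853.3 + (-249.0) + (-179.2) = 1425.1
Financial account = -(1425.1 + 197.7 + 138.2) = -1761.0

-1761.0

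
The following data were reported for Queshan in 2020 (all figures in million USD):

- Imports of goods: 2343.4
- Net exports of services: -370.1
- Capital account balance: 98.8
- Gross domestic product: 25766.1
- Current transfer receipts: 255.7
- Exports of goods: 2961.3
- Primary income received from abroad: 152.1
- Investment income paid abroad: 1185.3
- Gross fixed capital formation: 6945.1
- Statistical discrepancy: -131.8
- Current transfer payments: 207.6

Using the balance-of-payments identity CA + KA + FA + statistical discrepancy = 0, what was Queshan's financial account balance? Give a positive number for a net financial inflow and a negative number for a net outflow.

Goods balance = 2961.3 - 2343.4 = 617.9
Services balance = -370.1
Trade balance (goods + services) = 617.9 + (-370.1) = 247.8
Net primary income = 152.1 - 1185.3 = -1033.2
Net secondary income = 255.7 - 207.6 = 48.1
Current account = 247.8 + (-1033.2) + 48.1 = -737.3
Financial account = -(-737.3 + 98.8 + (-131.8)) = 770.3

770.3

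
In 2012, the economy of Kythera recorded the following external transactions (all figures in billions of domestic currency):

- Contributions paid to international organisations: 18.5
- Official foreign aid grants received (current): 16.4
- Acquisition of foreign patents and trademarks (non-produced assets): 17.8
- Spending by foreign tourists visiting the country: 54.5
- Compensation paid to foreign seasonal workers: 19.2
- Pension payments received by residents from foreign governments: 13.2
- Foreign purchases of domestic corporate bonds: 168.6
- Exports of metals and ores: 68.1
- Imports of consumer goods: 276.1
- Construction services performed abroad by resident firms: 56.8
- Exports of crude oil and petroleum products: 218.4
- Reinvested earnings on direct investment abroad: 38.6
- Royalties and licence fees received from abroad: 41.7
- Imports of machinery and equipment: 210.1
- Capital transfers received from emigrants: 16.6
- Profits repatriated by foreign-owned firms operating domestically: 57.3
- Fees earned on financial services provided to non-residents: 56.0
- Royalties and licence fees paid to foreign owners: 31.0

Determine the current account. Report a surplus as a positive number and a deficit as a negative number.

Goods: 68.1 + 218.4 - 210.1 - 276.1 = -199.7
Services: 56.8 + 54.5 + 56.0 - 31.0 + 41.7 = 178.0
Primary income: 38.6 - 19.2 - 57.3 = -37.9
Secondary income: -18.5 + 13.2 + 16.4 = 11.1
Current account = (-199.7) + 178.0 + (-37.9) + 11.1 = -48.5
(Excluded from the current account — capital account: acquisition of foreign patents and trademarks (non-produced assets) 17.8, capital transfers received from emigrants 16.6; financial account: foreign purchases of domestic corporate bonds 168.6.)

-48.5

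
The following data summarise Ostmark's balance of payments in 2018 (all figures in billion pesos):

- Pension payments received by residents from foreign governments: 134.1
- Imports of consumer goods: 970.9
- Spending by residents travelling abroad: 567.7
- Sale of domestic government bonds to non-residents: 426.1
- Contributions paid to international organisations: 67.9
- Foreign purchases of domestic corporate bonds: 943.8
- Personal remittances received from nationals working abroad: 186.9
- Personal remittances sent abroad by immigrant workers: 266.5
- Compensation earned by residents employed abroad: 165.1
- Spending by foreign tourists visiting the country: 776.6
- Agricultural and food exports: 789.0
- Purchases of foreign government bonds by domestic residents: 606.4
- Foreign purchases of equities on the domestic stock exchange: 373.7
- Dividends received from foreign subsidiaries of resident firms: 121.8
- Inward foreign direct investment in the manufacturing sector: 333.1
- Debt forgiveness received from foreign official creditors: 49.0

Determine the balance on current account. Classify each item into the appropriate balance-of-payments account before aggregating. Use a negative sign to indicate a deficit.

Goods: 789.0 - 970.9 = -181.9
Services: 776.6 - 567.7 = 208.9
Primary income: 121.8 + 165.1 = 286.9
Secondary income: -67.9 - 266.5 + 186.9 + 134.1 = -13.4
Current account = (-181.9) + 208.9 + 286.9 + (-13.4) = 300.5
(Excluded from the current account — financial account: sale of domestic government bonds to non-residents 426.1, foreign purchases of domestic corporate bonds 943.8, purchases of foreign government bonds by domestic residents 606.4, foreign purchases of equities on the domestic stock exchange 373.7, inward foreign direct investment in the manufacturing sector 333.1; capital account: debt forgiveness received from foreign official creditors 49.0.)

300.5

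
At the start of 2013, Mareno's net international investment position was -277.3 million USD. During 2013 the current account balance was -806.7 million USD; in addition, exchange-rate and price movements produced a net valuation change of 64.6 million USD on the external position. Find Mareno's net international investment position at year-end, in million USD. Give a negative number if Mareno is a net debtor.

Change in NIIP = current account + net valuation change = -806.7 + 64.6 = -742.1
End-of-year NIIP = -277.3 + (-742.1) = -1019.4

-1019.4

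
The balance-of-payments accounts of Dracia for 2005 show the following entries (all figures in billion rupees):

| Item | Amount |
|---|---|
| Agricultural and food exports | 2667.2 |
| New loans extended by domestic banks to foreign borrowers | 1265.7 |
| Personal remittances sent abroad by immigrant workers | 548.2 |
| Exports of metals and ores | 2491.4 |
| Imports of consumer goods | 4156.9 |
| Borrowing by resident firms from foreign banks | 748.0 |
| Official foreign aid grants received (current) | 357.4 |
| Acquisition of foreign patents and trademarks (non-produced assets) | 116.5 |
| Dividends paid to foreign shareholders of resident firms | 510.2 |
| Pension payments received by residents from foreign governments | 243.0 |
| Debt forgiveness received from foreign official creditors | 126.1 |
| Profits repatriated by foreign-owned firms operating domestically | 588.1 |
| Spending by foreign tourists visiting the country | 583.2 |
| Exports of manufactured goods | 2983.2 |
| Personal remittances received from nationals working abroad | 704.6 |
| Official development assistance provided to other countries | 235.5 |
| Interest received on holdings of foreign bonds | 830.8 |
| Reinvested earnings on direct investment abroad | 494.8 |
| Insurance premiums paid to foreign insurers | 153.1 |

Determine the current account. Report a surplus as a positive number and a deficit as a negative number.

Goods: 2491.4 - 4156.9 + 2983.2 + 2667.2 = 3984.9
Services: 583.2 - 153.1 = 430.1
Primary income: -588.1 + 830.8 - 510.2 + 494.8 = 227.3
Secondary income: 357.4 + 243.0 - 235.5 + 704.6 - 548.2 = 521.3
Current account = 3984.9 + 430.1 + 227.3 + 521.3 = 5163.6
(Excluded from the current account — financial account: new loans extended by domestic banks to foreign borrowers 1265.7, borrowing by resident firms from foreign banks 748.0; capital account: acquisition of foreign patents and trademarks (non-produced assets) 116.5, debt forgiveness received from foreign official creditors 126.1.)

5163.6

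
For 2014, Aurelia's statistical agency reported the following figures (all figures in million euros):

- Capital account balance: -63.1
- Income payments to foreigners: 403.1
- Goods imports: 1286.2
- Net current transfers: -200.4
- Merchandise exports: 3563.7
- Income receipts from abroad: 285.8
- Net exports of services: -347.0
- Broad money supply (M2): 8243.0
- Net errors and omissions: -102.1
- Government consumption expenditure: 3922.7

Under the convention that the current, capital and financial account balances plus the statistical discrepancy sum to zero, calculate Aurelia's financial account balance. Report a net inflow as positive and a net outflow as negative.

Goods balance = 3563.7 - 1286.2 = 2277.5
Services balance = -347.0
Trade balance (goods + services) = 2277.5 + (-347.0) = 1930.5
Net primary income = 285.8 - 403.1 = -117.3
Net secondary income = -200.4
Current account = 1930.5 + (-117.3) + (-200.4) = 1612.8
Financial account = -(1612.8 + (-63.1) + (-102.1)) = -1447.6

-1447.6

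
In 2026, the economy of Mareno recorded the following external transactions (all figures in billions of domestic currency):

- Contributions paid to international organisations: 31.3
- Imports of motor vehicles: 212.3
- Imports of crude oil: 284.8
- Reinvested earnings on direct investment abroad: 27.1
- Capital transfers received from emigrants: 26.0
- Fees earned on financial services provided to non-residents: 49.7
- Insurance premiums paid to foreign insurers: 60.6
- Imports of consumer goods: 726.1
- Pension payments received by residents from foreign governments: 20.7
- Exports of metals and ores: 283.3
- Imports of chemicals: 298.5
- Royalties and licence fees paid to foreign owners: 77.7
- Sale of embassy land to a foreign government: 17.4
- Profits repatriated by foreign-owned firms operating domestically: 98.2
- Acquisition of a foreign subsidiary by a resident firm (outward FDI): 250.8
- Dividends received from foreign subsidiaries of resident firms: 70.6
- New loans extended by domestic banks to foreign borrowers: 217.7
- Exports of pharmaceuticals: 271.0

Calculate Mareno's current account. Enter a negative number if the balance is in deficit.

Goods: -298.5 - 284.8 - 212.3 - 726.1 + 283.3 + 271.0 = -967.4
Services: 49.7 - 60.6 - 77.7 = -88.6
Primary income: 27.1 + 70.6 - 98.2 = -0.5
Secondary income: 20.7 - 31.3 = -10.6
Current account = (-967.4) + (-88.6) + (-0.5) + (-10.6) = -1067.1
(Excluded from the current account — capital account: capital transfers received from emigrants 26.0, sale of embassy land to a foreign government 17.4; financial account: acquisition of a foreign subsidiary by a resident firm (outward FDI) 250.8, new loans extended by domestic banks to foreign borrowers 217.7.)

-1067.1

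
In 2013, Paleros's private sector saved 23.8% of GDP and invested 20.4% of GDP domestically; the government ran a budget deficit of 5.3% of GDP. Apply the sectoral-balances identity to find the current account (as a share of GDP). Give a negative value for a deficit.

By the sectoral-balances identity, CA = (S_private - I) + (T - G).
Private balance = 23.8 - 20.4 = 3.4
Government balance (T - G) = -5.3
CA = 3.4 + (-5.3) = -1.9

-1.9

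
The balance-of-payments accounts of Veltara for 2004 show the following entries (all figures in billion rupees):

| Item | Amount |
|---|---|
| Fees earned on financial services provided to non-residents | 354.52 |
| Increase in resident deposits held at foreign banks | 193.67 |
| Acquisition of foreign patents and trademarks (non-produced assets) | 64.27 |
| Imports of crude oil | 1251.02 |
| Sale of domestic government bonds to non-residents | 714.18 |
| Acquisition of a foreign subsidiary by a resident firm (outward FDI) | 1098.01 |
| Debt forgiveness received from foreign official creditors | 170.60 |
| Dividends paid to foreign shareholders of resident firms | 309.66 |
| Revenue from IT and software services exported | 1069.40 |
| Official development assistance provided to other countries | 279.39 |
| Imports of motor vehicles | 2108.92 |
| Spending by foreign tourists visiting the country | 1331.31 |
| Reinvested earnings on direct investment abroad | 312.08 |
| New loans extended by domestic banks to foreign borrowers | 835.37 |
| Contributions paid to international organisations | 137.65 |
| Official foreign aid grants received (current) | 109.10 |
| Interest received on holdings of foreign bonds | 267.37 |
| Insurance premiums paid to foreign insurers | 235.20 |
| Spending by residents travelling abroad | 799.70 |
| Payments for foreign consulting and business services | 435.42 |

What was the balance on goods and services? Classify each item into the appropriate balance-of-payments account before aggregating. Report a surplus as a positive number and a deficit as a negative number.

Goods: -2108.92 - 1251.02 = -3359.94
Services: 354.52 + 1331.31 - 435.42 - 235.20 + 1069.40 - 799.70 = 1284.91
Trade balance = -3359.94 + 1284.91 = -2075.03
(Excluded from the trade balance — financial account: increase in resident deposits held at foreign banks 193.67, sale of domestic government bonds to non-residents 714.18, acquisition of a foreign subsidiary by a resident firm (outward FDI) 1098.01, new loans extended by domestic banks to foreign borrowers 835.37; capital account: acquisition of foreign patents and trademarks (non-produced assets) 64.27, debt forgiveness received from foreign official creditors 170.60; primary income: dividends paid to foreign shareholders of resident firms 309.66, reinvested earnings on direct investment abroad 312.08, interest received on holdings of foreign bonds 267.37; secondary income: official development assistance provided to other countries 279.39, contributions paid to international organisations 137.65, official foreign aid grants received (current) 109.10.)

-2075.03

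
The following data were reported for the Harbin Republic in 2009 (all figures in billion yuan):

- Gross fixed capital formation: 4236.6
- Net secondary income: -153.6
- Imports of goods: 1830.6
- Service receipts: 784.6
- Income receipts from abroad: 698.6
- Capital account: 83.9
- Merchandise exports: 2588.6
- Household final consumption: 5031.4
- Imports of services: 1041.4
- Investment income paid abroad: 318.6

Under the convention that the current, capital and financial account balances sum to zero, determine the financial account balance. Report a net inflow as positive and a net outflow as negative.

Goods balance = 2588.6 - 1830.6 = 758.0
Services balance = 784.6 - 1041.4 = -256.8
Trade balance (goods + services) = 758.0 + (-256.8) = 501.2
Net primary income = 698.6 - 318.6 = 380.0
Net secondary income = -153.6
Current account = 501.2 + 380.0 + (-153.6) = 727.6
Financial account = -(727.6 + 83.9) = -811.5

-811.5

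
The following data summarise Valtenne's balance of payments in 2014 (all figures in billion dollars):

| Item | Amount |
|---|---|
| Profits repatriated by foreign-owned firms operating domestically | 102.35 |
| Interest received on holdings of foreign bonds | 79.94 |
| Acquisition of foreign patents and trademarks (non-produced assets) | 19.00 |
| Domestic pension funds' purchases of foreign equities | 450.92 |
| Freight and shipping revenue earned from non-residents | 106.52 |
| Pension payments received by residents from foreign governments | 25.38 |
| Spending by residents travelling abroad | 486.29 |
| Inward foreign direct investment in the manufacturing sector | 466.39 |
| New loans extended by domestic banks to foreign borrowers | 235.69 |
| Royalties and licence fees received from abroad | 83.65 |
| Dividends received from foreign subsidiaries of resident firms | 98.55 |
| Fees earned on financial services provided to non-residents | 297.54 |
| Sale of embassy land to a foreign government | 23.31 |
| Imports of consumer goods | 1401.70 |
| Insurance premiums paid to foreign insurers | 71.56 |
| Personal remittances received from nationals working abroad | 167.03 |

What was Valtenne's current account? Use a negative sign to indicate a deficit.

-1203.29

Goods: -1401.70
Services: 83.65 - 486.29 + 106.52 - 71.56 + 297.54 = -70.14
Primary income: 79.94 - 102.35 + 98.55 = 76.14
Secondary income: 25.38 + 167.03 = 192.41
Current account = (-1401.70) + (-70.14) + 76.14 + 192.41 = -1203.29
(Excluded from the current account — capital account: acquisition of foreign patents and trademarks (non-produced assets) 19.00, sale of embassy land to a foreign government 23.31; financial account: domestic pension funds' purchases of foreign equities 450.92, inward foreign direct investment in the manufacturing sector 466.39, new loans extended by domestic banks to foreign borrowers 235.69.)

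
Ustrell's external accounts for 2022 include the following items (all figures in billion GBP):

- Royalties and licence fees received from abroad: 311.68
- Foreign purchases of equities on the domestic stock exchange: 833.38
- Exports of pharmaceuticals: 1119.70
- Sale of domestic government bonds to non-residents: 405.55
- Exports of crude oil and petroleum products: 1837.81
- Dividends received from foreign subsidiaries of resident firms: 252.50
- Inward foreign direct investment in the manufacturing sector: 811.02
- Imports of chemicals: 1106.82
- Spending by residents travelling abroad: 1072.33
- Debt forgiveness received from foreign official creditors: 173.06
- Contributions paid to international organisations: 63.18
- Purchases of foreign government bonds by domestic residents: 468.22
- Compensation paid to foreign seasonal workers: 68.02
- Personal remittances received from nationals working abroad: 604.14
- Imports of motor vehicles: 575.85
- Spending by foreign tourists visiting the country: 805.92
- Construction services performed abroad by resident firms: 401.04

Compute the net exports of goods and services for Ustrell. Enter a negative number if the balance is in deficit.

1721.15

Goods: 1837.81 - 1106.82 + 1119.70 - 575.85 = 1274.84
Services: 311.68 + 401.04 + 805.92 - 1072.33 = 446.31
Trade balance = 1274.84 + 446.31 = 1721.15
(Excluded from the trade balance — financial account: foreign purchases of equities on the domestic stock exchange 833.38, sale of domestic government bonds to non-residents 405.55, inward foreign direct investment in the manufacturing sector 811.02, purchases of foreign government bonds by domestic residents 468.22; primary income: dividends received from foreign subsidiaries of resident firms 252.50, compensation paid to foreign seasonal workers 68.02; capital account: debt forgiveness received from foreign official creditors 173.06; secondary income: contributions paid to international organisations 63.18, personal remittances received from nationals working abroad 604.14.)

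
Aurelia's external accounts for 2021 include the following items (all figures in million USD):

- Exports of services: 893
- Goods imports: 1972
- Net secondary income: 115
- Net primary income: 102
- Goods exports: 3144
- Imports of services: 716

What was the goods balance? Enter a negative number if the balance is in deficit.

1172

Goods balance = 3144 - 1972 = 1172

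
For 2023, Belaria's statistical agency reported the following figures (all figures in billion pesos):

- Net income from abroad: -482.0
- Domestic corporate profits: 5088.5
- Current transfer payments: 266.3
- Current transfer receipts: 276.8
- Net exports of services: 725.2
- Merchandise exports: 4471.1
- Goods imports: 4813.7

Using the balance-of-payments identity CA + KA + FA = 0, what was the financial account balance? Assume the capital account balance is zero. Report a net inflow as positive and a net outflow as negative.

88.9

Goods balance = 4471.1 - 4813.7 = -342.6
Services balance = 725.2
Trade balance (goods + services) = -342.6 + 725.2 = 382.6
Net primary income = -482.0
Net secondary income = 276.8 - 266.3 = 10.5
Current account = 382.6 + (-482.0) + 10.5 = -88.9
Financial account = -(-88.9) = 88.9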